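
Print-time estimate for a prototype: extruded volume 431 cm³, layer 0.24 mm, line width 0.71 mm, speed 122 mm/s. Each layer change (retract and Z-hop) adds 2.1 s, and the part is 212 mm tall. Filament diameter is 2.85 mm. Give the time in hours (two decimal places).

6.27 hours

Bead cross-section = 0.24 × 0.71 = 0.1704 mm².
Toolpath length = 431 cm³ / 0.1704 mm² = 431000 / 0.1704 = 2529342.7 mm.
Extrusion time = 2529342.7 / 122, so 20732.3 s.
Layer count = ceil(212 / 0.24) = 884.
Non-print overhead = 884 × 2.1, so 1856.4 s.
Altogether 20732.3 + 1856.4 = 22588.7 s, i.e. 6.27 hours.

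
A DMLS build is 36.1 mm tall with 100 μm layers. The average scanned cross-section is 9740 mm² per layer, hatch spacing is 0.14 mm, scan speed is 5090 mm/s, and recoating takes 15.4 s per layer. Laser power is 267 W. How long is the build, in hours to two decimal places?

Number of layers: 36.1 / 0.1 → 361 (rounded up).
Scan path per layer = 9740 / 0.14, so 69571.4 mm.
Per-layer scan time: 69571.4 / 5090 → 13.6683 s.
Per-layer time = 13.6683 + 15.4, so 29.0683 s.
361 layers × 29.0683 s/layer = 10493.6563 s, i.e. 2.91 hours.

2.91 hours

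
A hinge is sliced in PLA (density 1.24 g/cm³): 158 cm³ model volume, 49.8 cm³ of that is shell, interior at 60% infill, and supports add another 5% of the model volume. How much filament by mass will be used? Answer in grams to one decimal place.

152.0 g

Volume inside the shell = 158 − 49.8, so 108.2 cm³.
Deposited infill: 0.60 × 108.2 → 64.92 cm³.
Support = 0.05 × 158, so 7.9 cm³.
Total printed volume: 49.8 + 64.92 + 7.9 → 122.62 cm³.
Mass = 122.62 × 1.24, so 152.0488 g.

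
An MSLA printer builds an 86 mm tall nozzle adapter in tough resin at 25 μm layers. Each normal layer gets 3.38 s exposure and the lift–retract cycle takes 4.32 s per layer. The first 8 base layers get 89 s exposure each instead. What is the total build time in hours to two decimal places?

Number of layers: 86 / 0.025 → 3440 (rounded up).
Burn-in layers = 8 × (89 + 4.32) = 746.56 s.
Remaining layers = 3432 × (3.38 + 4.32), so 26426.4 s.
Sum: 746.56 + 26426.4 = 27172.96 s → 7.55 hours.

7.55 hours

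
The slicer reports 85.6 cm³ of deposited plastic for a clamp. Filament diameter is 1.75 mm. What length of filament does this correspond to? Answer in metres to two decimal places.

Filament cross-section = π × (1.75/2)² = 2.4053 mm².
Length = 85.6 cm³ / 2.4053 mm² = 85600 / 2.4053 = 35588.08 mm = 35.59 m.

35.59 m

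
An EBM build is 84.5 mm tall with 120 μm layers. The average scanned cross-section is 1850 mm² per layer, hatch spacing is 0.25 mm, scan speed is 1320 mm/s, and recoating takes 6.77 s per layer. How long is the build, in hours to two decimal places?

2.42 hours

Number of layers: 84.5 / 0.12 → 705 (rounded up).
Hatch length per layer = 1850 / 0.25, so 7400 mm.
Scan time per layer = 7400 / 1320, so 5.6061 s.
Layer cycle = 5.6061 + 6.77 = 12.3761 s.
Build time = 705 × 12.3761 = 8725.1505 s = 2.42 hours.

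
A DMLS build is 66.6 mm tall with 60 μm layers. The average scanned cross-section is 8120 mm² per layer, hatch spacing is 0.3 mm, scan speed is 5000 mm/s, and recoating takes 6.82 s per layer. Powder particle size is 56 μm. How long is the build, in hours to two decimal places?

Layer count = ceil(66.6 / 0.06) = 1110.
Hatch length per layer = 8120 / 0.3 = 27066.7 mm.
Per-layer scan time = 27066.7 / 5000 = 5.4133 s.
Per-layer time: 5.4133 + 6.82 → 12.2333 s.
1110 layers × 12.2333 s/layer = 13578.963 s, i.e. 3.77 hours.

3.77 hours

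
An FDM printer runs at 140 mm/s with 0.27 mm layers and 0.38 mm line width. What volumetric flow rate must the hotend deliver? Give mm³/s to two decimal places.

Bead cross-section: 0.27 × 0.38 → 0.1026 mm².
Q = v·A = 140 × 0.1026 = 14.36 mm³/s.

14.36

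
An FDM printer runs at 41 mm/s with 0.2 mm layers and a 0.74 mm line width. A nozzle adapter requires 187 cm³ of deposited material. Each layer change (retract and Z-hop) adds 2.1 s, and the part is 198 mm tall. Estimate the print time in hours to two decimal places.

9.14 hours

Line area = 0.2 × 0.74 = 0.148 mm².
Toolpath length = 187 cm³ / 0.148 mm² = 187000 / 0.148 = 1263513.5 mm.
Extrusion time: 1263513.5 / 41 → 30817.4 s.
Layer count = ceil(198 / 0.2) = 990.
Layer-change overhead = 990 × 2.1, so 2079 s.
Total = 30817.4 + 2079 = 32896.4 s = 9.14 hours.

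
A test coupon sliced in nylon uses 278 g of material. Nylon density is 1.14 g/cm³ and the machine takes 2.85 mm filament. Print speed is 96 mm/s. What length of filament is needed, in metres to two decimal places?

38.23 m

Volume = 278 g / 1.14 g·cm⁻³ = 243.8596 cm³ = 243859.6 mm³.
Filament cross-section = π × (2.85/2)² = 6.3794 mm².
L = V/A = 243859.6/6.3794 = 38226.1 mm → 38.23 m.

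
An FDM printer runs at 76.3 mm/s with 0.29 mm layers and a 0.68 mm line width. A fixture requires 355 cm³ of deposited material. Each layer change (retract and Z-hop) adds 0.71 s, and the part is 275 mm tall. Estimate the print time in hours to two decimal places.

Extrusion cross-section: 0.29 × 0.68 → 0.1972 mm².
Total extruded path = 355000/0.1972 = 1800202.8 mm.
Extrusion time: 1800202.8 / 76.3 → 23593.7 s.
Layers = ⌈275/0.29⌉ = 949.
Non-print overhead = 949 × 0.71 = 673.79 s.
Altogether 23593.7 + 673.79 = 24267.49 s, i.e. 6.74 hours.

6.74 hours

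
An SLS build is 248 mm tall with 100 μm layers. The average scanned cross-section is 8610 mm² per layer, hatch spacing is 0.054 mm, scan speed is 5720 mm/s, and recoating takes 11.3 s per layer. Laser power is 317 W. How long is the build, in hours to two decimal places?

Layer count = ceil(248 / 0.1) = 2480.
Per-layer scan distance = 8610 / 0.054 = 159444.4 mm.
Per-layer scan time: 159444.4 / 5720 → 27.8749 s.
Layer cycle: 27.8749 + 11.3 → 39.1749 s.
Total: 2480 × 39.1749 s = 97153.752 s → 26.99 hours.

26.99 hours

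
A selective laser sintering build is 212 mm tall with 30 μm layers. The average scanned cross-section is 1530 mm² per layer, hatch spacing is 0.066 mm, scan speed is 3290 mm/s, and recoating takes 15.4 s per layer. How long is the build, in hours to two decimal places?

Layer count = ceil(212 / 0.03) = 7067.
Per-layer scan distance = 1530 / 0.066 = 23181.8 mm.
Laser time per layer = 23181.8 / 3290, so 7.0461 s.
Per-layer time = 7.0461 + 15.4 = 22.4461 s.
7067 layers × 22.4461 s/layer = 158626.5887 s, i.e. 44.06 hours.

44.06 hours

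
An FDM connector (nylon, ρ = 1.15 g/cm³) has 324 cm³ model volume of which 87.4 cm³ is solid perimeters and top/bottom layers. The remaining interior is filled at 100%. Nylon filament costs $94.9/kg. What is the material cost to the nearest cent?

Volume inside the shell = 324 − 87.4, so 236.6 cm³.
Deposited infill = 1.00 × 236.6, so 236.6 cm³.
Deposited volume = 87.4 + 236.6, so 324 cm³.
Mass = 324 × 1.15 = 372.6 g.
Cost = 372.6 g / 1000 × $94.9/kg = $35.36.

$35.36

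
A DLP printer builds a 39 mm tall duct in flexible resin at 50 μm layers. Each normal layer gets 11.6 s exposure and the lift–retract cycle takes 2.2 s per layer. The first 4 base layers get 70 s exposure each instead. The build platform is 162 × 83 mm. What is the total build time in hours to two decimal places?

3.05 hours

Layers = ⌈39/0.05⌉ = 780.
Bottom layers: 4 × (70 + 2.2) → 288.8 s.
Regular layers = 776 × (11.6 + 2.2) = 10708.8 s.
Total = 288.8 + 10708.8 = 10997.6 s = 3.05 hours.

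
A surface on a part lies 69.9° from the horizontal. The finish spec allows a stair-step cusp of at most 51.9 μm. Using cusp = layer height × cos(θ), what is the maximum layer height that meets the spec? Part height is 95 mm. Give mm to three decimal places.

Layer height = cusp / cos(69.9°) = 0.0519 / 0.3437 = 0.151 mm.

0.151 mm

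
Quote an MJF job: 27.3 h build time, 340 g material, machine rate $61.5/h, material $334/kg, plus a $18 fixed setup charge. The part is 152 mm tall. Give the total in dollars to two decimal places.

$1810.51

Time charge = 61.5 × 27.3, so $1678.95.
Material charge = 334 × 340/1000 = $113.56.
Adding setup: 1678.95 + 113.56 + 18 → $1810.51.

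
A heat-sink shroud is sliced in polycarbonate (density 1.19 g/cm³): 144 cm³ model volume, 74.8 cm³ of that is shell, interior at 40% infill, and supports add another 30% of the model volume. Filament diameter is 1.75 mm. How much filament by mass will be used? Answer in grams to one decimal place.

173.4 g

Infill region = 144 − 74.8 = 69.2 cm³.
Deposited infill = 0.40 × 69.2 = 27.68 cm³.
Support = 0.30 × 144, so 43.2 cm³.
Total extruded: 74.8 + 27.68 + 43.2 → 145.68 cm³.
Mass = 145.68 × 1.19 = 173.3592 g.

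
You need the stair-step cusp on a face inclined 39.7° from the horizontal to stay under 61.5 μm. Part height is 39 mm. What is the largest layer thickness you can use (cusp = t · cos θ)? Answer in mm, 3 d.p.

0.080 mm

t = h_c / cos θ = 0.0615 / 0.7694 = 0.080 mm.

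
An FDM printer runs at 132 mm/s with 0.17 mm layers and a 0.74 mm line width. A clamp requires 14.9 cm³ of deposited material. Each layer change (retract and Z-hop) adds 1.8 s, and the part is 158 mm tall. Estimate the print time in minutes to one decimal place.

42.9 minutes

Bead cross-section = 0.17 × 0.74, so 0.1258 mm².
Path length: 14900 mm³ / 0.1258 mm² → 118442 mm.
Time extruding: 118442 / 132 → 897.3 s.
Number of layers: 158 / 0.17 → 930 (rounded up).
Non-print overhead = 930 × 1.8 = 1674 s.
Altogether 897.3 + 1674 = 2571.3 s, i.e. 42.9 minutes.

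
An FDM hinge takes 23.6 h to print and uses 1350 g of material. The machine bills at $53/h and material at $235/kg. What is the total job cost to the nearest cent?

$1568.05

Machine-time cost = 53 × 23.6 = $1250.80.
Material charge = 235 × 1350/1000, so $317.25.
Job cost: 1250.80 + 317.25 = $1568.05.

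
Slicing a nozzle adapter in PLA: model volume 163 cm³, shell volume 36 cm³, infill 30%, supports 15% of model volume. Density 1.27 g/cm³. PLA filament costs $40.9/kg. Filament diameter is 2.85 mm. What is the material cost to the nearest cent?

Volume inside the shell = 163 − 36 = 127 cm³.
Infill volume = 0.30 × 127, so 38.1 cm³.
Support = 0.15 × 163, so 24.45 cm³.
Total extruded: 36 + 38.1 + 24.45 → 98.55 cm³.
Mass: 98.55 × 1.27 → 125.1585 g.
Cost = 125.1585 g / 1000 × $40.9/kg = $5.12.

$5.12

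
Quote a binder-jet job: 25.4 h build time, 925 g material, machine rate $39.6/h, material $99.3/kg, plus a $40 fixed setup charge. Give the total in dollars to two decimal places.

Machine-time cost = 39.6 × 25.4, so $1005.84.
Material charge = 99.3 × 925/1000, so $91.8525.
Total = 1005.84 + 91.8525 + 40 = 1137.6925 ≈ $1137.69.

$1137.69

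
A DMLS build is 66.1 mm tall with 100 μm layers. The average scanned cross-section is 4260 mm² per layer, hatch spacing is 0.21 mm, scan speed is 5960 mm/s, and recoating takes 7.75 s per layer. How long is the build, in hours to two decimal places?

2.05 hours

Layers = ⌈66.1/0.1⌉ = 661.
Per-layer scan distance = 4260 / 0.21, so 20285.7 mm.
Per-layer scan time = 20285.7 / 5960 = 3.4036 s.
Time per layer = 3.4036 + 7.75, so 11.1536 s.
Build time = 661 × 11.1536 = 7372.5296 s = 2.05 hours.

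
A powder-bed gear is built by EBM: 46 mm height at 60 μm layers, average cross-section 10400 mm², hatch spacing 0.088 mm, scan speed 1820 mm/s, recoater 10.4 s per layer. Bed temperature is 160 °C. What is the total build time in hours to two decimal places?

Layers = ⌈46/0.06⌉ = 767.
Scan path per layer = 10400 / 0.088, so 118181.8 mm.
Scan time per layer = 118181.8 / 1820 = 64.9351 s.
Time per layer = 64.9351 + 10.4 = 75.3351 s.
Total: 767 × 75.3351 s = 57782.0217 s → 16.05 hours.

16.05 hours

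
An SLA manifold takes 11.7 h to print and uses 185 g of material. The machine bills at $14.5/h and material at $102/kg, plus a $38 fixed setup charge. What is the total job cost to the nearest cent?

$226.52

Machine-time cost = 14.5 × 11.7, so $169.65.
Feedstock cost = 102 × 185/1000, so $18.87.
Adding setup: 169.65 + 18.87 + 38 → $226.52.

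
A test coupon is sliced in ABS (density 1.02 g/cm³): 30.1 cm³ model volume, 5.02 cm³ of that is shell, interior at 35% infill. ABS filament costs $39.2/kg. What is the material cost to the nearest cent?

$0.55

Interior volume = 30.1 − 5.02, so 25.08 cm³.
Infill volume = 0.35 × 25.08 = 8.778 cm³.
Total printed volume = 5.02 + 8.778, so 13.798 cm³.
Mass = 13.798 × 1.02, so 14.07396 g.
At $39.2/kg: 14.07396/1000 × 39.2 = $0.55.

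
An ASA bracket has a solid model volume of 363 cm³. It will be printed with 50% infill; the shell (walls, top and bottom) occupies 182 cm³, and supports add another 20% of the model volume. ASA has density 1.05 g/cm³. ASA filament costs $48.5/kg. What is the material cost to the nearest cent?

$17.57

Volume inside the shell: 363 − 182 → 181 cm³.
Deposited infill = 0.50 × 181 = 90.5 cm³.
Support = 0.20 × 363, so 72.6 cm³.
Total printed volume: 182 + 90.5 + 72.6 → 345.1 cm³.
Mass = 345.1 × 1.05 = 362.355 g.
At $48.5/kg: 362.355/1000 × 48.5 = $17.57.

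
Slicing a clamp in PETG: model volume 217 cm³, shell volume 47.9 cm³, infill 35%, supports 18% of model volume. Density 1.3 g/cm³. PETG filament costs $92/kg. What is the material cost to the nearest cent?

$17.48

Infill region: 217 − 47.9 → 169.1 cm³.
Deposited infill = 0.35 × 169.1 = 59.185 cm³.
Support = 0.18 × 217, so 39.06 cm³.
Deposited volume: 47.9 + 59.185 + 39.06 → 146.145 cm³.
Mass = 146.145 × 1.3, so 189.9885 g.
Cost = 189.9885 g / 1000 × $92/kg = $17.48.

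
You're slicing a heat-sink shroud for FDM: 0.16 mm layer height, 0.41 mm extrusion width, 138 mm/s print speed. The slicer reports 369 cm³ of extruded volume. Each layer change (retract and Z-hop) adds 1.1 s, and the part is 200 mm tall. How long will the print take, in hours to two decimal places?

11.70 hours

Extrusion cross-section: 0.16 × 0.41 → 0.0656 mm².
Total extruded path = 369000/0.0656 = 5625000 mm.
Extrusion time = 5625000 / 138 = 40760.9 s.
Layers = ⌈200/0.16⌉ = 1250.
Non-print overhead = 1250 × 1.1 = 1375 s.
Total = 40760.9 + 1375 = 42135.9 s = 11.70 hours.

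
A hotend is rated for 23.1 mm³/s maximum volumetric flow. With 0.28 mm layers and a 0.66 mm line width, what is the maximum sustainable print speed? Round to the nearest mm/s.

Bead cross-section = 0.28 × 0.66 = 0.1848 mm².
Max speed = 23.1 / 0.1848 = 125.00 ≈ 125 mm/s.

125 mm/s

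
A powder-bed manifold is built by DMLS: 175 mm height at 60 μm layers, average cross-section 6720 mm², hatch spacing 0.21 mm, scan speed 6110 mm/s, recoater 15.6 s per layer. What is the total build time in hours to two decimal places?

Number of layers: 175 / 0.06 → 2917 (rounded up).
Per-layer scan distance: 6720 / 0.21 → 32000 mm.
Per-layer scan time = 32000 / 6110, so 5.2373 s.
Time per layer = 5.2373 + 15.6 = 20.8373 s.
Total: 2917 × 20.8373 s = 60782.4041 s → 16.88 hours.

16.88 hours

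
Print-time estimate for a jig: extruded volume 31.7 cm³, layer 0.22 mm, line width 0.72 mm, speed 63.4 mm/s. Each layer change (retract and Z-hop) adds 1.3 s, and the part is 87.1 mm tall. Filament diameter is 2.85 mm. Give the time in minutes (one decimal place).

61.2 minutes

Line area: 0.22 × 0.72 → 0.1584 mm².
Total extruded path = 31700/0.1584 = 200126.3 mm.
Extrusion time = 200126.3 / 63.4, so 3156.6 s.
Layers = ⌈87.1/0.22⌉ = 396.
Z-hop total = 396 × 1.3, so 514.8 s.
Altogether 3156.6 + 514.8 = 3671.4 s, i.e. 61.2 minutes.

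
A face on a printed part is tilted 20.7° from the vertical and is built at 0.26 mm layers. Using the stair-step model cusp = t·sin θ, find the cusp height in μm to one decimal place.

91.9 μm

sin(20.7°) = 0.3535, so cusp = 0.26 × 0.3535 = 0.09191 mm → 91.9 μm.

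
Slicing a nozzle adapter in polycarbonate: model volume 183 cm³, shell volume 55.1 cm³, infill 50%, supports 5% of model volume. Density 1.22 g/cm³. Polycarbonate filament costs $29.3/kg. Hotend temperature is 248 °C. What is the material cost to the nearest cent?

Volume inside the shell = 183 − 55.1, so 127.9 cm³.
Deposited infill: 0.50 × 127.9 → 63.95 cm³.
Support = 0.05 × 183 = 9.15 cm³.
Deposited volume = 55.1 + 63.95 + 9.15 = 128.2 cm³.
Mass = 128.2 × 1.22 = 156.404 g.
Cost = 156.404 g / 1000 × $29.3/kg = $4.58.

$4.58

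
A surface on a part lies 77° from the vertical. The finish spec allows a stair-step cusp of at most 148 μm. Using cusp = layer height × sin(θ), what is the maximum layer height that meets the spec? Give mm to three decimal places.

t = h_c / sin θ = 0.148 / 0.9744 = 0.152 mm.

0.152 mm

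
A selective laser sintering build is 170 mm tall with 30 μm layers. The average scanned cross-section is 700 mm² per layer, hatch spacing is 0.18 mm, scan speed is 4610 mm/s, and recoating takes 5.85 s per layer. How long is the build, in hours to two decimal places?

10.54 hours

Layers = ⌈170/0.03⌉ = 5667.
Per-layer scan distance: 700 / 0.18 → 3888.9 mm.
Laser time per layer: 3888.9 / 4610 → 0.8436 s.
Time per layer: 0.8436 + 5.85 → 6.6936 s.
Total: 5667 × 6.6936 s = 37932.6312 s → 10.54 hours.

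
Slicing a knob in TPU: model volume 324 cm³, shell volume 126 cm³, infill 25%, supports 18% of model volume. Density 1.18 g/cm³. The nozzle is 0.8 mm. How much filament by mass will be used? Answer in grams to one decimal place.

275.9 g

Interior volume = 324 − 126, so 198 cm³.
Infill deposited = 0.25 × 198 = 49.5 cm³.
Support = 0.18 × 324, so 58.32 cm³.
Total printed volume = 126 + 49.5 + 58.32, so 233.82 cm³.
Mass = 233.82 × 1.18 = 275.9076 g.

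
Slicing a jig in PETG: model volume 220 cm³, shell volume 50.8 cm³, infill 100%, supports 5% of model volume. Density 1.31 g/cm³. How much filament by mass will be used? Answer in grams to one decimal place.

Volume inside the shell: 220 − 50.8 → 169.2 cm³.
Deposited infill: 1.00 × 169.2 → 169.2 cm³.
Support = 0.05 × 220, so 11 cm³.
Total printed volume: 50.8 + 169.2 + 11 → 231 cm³.
Mass = 231 × 1.31 = 302.61 g.

302.6 g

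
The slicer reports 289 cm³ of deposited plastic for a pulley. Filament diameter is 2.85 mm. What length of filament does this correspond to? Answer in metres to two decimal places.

Filament cross-section = π × (2.85/2)² = 6.3794 mm².
Length = 289 cm³ / 6.3794 mm² = 289000 / 6.3794 = 45302.07 mm = 45.30 m.

45.30 m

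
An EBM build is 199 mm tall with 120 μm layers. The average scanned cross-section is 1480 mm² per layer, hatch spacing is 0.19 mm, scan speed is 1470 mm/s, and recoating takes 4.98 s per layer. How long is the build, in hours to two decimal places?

4.74 hours

Layer count = ceil(199 / 0.12) = 1659.
Hatch length per layer = 1480 / 0.19 = 7789.5 mm.
Per-layer scan time = 7789.5 / 1470 = 5.299 s.
Time per layer = 5.299 + 4.98 = 10.279 s.
1659 layers × 10.279 s/layer = 17052.861 s, i.e. 4.74 hours.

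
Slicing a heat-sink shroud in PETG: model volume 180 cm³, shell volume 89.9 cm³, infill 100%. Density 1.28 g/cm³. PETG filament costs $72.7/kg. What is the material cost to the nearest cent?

$16.75

Volume inside the shell: 180 − 89.9 → 90.1 cm³.
Infill volume = 1.00 × 90.1, so 90.1 cm³.
Total extruded = 89.9 + 90.1, so 180 cm³.
Mass = 180 × 1.28 = 230.4 g.
At $72.7/kg: 230.4/1000 × 72.7 = $16.75.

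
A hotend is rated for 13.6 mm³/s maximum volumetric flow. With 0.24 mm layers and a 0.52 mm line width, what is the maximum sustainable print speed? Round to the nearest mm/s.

Extrusion cross-section = 0.24 × 0.52 = 0.1248 mm².
v_max = Q/A = 13.6/0.1248 = 108.97 mm/s → 109 mm/s.

109 mm/s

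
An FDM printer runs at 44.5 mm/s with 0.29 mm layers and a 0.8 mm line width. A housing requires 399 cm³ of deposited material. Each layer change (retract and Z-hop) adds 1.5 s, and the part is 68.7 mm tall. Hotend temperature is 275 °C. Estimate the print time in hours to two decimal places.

Line area = 0.29 × 0.8, so 0.232 mm².
Toolpath length = 399 cm³ / 0.232 mm² = 399000 / 0.232 = 1719827.6 mm.
Extrusion time = 1719827.6 / 44.5 = 38647.8 s.
Layers = ⌈68.7/0.29⌉ = 237.
Non-print overhead: 237 × 1.5 → 355.5 s.
Altogether 38647.8 + 355.5 = 39003.3 s, i.e. 10.83 hours.

10.83 hours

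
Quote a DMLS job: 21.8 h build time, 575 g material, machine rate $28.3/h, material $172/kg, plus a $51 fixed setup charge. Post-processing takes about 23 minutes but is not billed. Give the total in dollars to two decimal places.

Machine cost: 28.3 × 21.8 → $616.94.
Feedstock cost = 172 × 575/1000, so $98.90.
Total = 616.94 + 98.90 + 51 = $766.84.

$766.84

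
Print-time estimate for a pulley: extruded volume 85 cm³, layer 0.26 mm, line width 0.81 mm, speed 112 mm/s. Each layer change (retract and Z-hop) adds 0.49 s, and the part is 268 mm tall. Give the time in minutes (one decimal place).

Line area = 0.26 × 0.81, so 0.2106 mm².
Total extruded path = 85000/0.2106 = 403608.7 mm.
Print-move time = 403608.7 / 112 = 3603.6 s.
Number of layers: 268 / 0.26 → 1031 (rounded up).
Layer-change overhead = 1031 × 0.49, so 505.19 s.
Total = 3603.6 + 505.19 = 4108.79 s = 68.5 minutes.

68.5 minutes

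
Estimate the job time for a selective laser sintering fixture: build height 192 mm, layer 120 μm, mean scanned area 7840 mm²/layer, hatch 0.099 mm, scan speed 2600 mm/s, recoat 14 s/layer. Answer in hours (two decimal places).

Layers = ⌈192/0.12⌉ = 1600.
Scan path per layer = 7840 / 0.099, so 79191.9 mm.
Laser time per layer = 79191.9 / 2600, so 30.4584 s.
Time per layer = 30.4584 + 14, so 44.4584 s.
Build time = 1600 × 44.4584 = 71133.44 s = 19.76 hours.

19.76 hours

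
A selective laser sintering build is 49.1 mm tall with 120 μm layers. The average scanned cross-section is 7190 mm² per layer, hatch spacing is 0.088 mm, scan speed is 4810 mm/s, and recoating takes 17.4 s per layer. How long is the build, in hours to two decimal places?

Number of layers: 49.1 / 0.12 → 410 (rounded up).
Hatch length per layer = 7190 / 0.088, so 81704.5 mm.
Per-layer scan time: 81704.5 / 4810 → 16.9864 s.
Per-layer time = 16.9864 + 17.4, so 34.3864 s.
Total: 410 × 34.3864 s = 14098.424 s → 3.92 hours.

3.92 hours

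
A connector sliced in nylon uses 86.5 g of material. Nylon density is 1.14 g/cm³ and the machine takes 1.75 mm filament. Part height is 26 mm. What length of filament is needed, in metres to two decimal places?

31.55 m

Extruded volume: 86.5/1.14 = 75.8772 cm³ (75877.2 mm³).
A = π r² = π × 0.875² = 2.4053 mm².
L = V/A = 75877.2/2.4053 = 31545.84 mm → 31.55 m.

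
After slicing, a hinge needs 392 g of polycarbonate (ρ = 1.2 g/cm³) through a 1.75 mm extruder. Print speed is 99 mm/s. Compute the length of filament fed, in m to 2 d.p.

135.81 m

Extruded volume: 392/1.2 = 326.6667 cm³ (326666.7 mm³).
Filament cross-section = π × (1.75/2)² = 2.4053 mm².
Length = 326666.7 / 2.4053 = 135811.21 mm = 135.81 m.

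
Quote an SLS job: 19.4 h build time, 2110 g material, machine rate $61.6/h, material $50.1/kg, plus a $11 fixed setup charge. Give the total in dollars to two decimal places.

$1311.75

Time charge = 61.6 × 19.4, so $1195.04.
Material cost = 50.1 × 2110/1000, so $105.711.
Adding setup: 1195.04 + 105.711 + 11 → 1311.751 ≈ $1311.75.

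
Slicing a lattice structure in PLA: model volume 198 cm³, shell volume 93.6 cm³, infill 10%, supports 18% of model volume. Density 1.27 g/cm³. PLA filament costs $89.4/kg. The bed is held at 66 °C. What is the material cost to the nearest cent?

$15.86

Volume inside the shell = 198 − 93.6 = 104.4 cm³.
Deposited infill: 0.10 × 104.4 → 10.44 cm³.
Support = 0.18 × 198 = 35.64 cm³.
Total printed volume = 93.6 + 10.44 + 35.64, so 139.68 cm³.
Mass = 139.68 × 1.27, so 177.3936 g.
At $89.4/kg: 177.3936/1000 × 89.4 = $15.86.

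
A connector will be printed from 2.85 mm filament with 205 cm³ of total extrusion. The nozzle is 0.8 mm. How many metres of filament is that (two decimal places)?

A = π r² = π × 1.425² = 6.3794 mm².
Length = 205 cm³ / 6.3794 mm² = 205000 / 6.3794 = 32134.68 mm = 32.13 m.

32.13 m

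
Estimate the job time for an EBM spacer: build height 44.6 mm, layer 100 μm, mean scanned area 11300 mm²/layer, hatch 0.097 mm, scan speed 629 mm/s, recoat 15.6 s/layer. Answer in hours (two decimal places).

24.88 hours

Layer count = ceil(44.6 / 0.1) = 446.
Per-layer scan distance: 11300 / 0.097 → 116494.8 mm.
Beam time per layer: 116494.8 / 629 → 185.2064 s.
Per-layer time = 185.2064 + 15.6 = 200.8064 s.
446 layers × 200.8064 s/layer = 89559.6544 s, i.e. 24.88 hours.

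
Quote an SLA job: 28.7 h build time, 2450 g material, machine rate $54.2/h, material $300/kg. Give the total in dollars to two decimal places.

Machine cost = 54.2 × 28.7 = $1555.54.
Material charge = 300 × 2450/1000, so $735.00.
Job cost: 1555.54 + 735.00 = $2290.54.

$2290.54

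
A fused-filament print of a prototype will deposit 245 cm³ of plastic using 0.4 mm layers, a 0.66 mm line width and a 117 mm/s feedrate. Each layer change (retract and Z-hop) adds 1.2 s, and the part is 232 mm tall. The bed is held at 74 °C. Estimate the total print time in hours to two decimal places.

2.40 hours

Extrusion cross-section: 0.4 × 0.66 → 0.264 mm².
Path length: 245000 mm³ / 0.264 mm² → 928030.3 mm.
Time extruding: 928030.3 / 117 → 7931.9 s.
Number of layers: 232 / 0.4 → 580 (rounded up).
Z-hop total = 580 × 1.2, so 696 s.
Altogether 7931.9 + 696 = 8627.9 s, i.e. 2.40 hours.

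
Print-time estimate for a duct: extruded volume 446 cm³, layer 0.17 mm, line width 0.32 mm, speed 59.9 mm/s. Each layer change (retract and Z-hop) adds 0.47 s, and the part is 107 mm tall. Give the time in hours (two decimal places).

38.10 hours

Bead cross-section = 0.17 × 0.32 = 0.0544 mm².
Total extruded path = 446000/0.0544 = 8198529.4 mm.
Time extruding: 8198529.4 / 59.9 → 136870.3 s.
Number of layers: 107 / 0.17 → 630 (rounded up).
Non-print overhead = 630 × 0.47, so 296.1 s.
Total = 136870.3 + 296.1 = 137166.4 s = 38.10 hours.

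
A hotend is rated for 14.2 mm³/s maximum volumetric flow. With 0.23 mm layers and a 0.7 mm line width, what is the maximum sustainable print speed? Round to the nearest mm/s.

Extrusion cross-section = 0.23 × 0.7 = 0.161 mm².
Max speed = 14.2 / 0.161 = 88.20 ≈ 88 mm/s.

88 mm/s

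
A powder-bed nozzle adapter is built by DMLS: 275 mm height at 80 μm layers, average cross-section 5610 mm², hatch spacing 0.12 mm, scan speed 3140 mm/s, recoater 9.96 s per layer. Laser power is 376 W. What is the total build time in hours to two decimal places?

23.73 hours

Layers = ⌈275/0.08⌉ = 3438.
Per-layer scan distance = 5610 / 0.12 = 46750 mm.
Scan time per layer = 46750 / 3140 = 14.8885 s.
Time per layer = 14.8885 + 9.96 = 24.8485 s.
Total: 3438 × 24.8485 s = 85429.143 s → 23.73 hours.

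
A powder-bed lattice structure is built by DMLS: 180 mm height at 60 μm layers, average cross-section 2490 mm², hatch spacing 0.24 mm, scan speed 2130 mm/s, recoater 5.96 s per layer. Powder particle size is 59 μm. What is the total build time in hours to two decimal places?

Layers = ⌈180/0.06⌉ = 3000.
Per-layer scan distance = 2490 / 0.24 = 10375 mm.
Scan time per layer = 10375 / 2130 = 4.8709 s.
Per-layer time = 4.8709 + 5.96 = 10.8309 s.
Build time = 3000 × 10.8309 = 32492.7 s = 9.03 hours.

9.03 hours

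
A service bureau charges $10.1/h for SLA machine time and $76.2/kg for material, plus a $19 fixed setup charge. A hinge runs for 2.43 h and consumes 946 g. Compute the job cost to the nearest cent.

Machine cost: 10.1 × 2.43 → $24.543.
Material cost: 76.2 × 946/1000 → $72.0852.
Adding setup: 24.543 + 72.0852 + 19 → 115.6282 ≈ $115.63.

$115.63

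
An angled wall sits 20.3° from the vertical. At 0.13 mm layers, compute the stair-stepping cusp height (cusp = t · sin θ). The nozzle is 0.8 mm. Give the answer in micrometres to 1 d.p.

45.1 μm

h_c = t·sin θ = 0.13 × 0.3469 = 0.045097 mm (45.1 μm).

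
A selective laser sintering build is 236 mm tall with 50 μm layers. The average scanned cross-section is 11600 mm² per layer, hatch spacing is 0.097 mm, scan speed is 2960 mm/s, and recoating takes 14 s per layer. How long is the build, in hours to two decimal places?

71.33 hours

Number of layers: 236 / 0.05 → 4720 (rounded up).
Scan path per layer = 11600 / 0.097, so 119587.6 mm.
Scan time per layer = 119587.6 / 2960, so 40.4012 s.
Layer cycle = 40.4012 + 14 = 54.4012 s.
4720 layers × 54.4012 s/layer = 256773.664 s, i.e. 71.33 hours.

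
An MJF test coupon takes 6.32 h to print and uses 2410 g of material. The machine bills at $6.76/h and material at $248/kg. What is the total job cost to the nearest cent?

$640.40

Machine cost = 6.76 × 6.32 = $42.7232.
Material cost: 248 × 2410/1000 → $597.68.
Total = 42.7232 + 597.68 = 640.4032 ≈ $640.40.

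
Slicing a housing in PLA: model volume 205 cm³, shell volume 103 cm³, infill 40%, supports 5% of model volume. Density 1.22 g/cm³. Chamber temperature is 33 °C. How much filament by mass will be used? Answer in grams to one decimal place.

Interior volume = 205 − 103 = 102 cm³.
Deposited infill = 0.40 × 102 = 40.8 cm³.
Support = 0.05 × 205 = 10.25 cm³.
Total extruded = 103 + 40.8 + 10.25 = 154.05 cm³.
Mass = 154.05 × 1.22 = 187.941 g.

187.9 g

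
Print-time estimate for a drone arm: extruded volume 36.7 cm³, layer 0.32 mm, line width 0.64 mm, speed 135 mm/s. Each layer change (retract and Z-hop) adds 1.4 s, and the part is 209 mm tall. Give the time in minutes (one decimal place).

Bead cross-section: 0.32 × 0.64 → 0.2048 mm².
Path length: 36700 mm³ / 0.2048 mm² → 179199.2 mm.
Extrusion time = 179199.2 / 135, so 1327.4 s.
Layer count = ceil(209 / 0.32) = 654.
Non-print overhead = 654 × 1.4 = 915.6 s.
Altogether 1327.4 + 915.6 = 2243 s, i.e. 37.4 minutes.

37.4 minutes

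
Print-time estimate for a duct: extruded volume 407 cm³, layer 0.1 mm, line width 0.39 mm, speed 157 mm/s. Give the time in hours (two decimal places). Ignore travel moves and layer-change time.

18.46 hours

Extrusion cross-section: 0.1 × 0.39 → 0.039 mm².
Total extruded path = 407000/0.039 = 10435897.4 mm.
Extrusion time = 10435897.4 / 157, so 66470.7 s.
Converting: 66470.7 s = 18.46 hours.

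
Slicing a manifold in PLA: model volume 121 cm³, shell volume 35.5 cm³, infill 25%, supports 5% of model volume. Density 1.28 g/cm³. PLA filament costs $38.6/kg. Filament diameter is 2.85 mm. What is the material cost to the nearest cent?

Infill region = 121 − 35.5 = 85.5 cm³.
Deposited infill = 0.25 × 85.5, so 21.375 cm³.
Support: 0.05 × 121 → 6.05 cm³.
Total extruded = 35.5 + 21.375 + 6.05, so 62.925 cm³.
Mass: 62.925 × 1.28 → 80.544 g.
At $38.6/kg: 80.544/1000 × 38.6 = $3.11.

$3.11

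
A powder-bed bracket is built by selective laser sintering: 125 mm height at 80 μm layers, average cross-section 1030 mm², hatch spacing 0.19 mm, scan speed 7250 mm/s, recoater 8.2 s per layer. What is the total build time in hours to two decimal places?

Layer count = ceil(125 / 0.08) = 1563.
Hatch length per layer = 1030 / 0.19 = 5421.1 mm.
Per-layer scan time = 5421.1 / 7250 = 0.7477 s.
Time per layer: 0.7477 + 8.2 → 8.9477 s.
Build time = 1563 × 8.9477 = 13985.2551 s = 3.88 hours.

3.88 hours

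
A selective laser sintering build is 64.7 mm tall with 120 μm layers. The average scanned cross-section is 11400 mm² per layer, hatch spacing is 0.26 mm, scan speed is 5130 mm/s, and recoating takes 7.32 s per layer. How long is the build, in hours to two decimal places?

Number of layers: 64.7 / 0.12 → 540 (rounded up).
Hatch length per layer: 11400 / 0.26 → 43846.2 mm.
Per-layer scan time = 43846.2 / 5130 = 8.547 s.
Per-layer time = 8.547 + 7.32, so 15.867 s.
Build time = 540 × 15.867 = 8568.18 s = 2.38 hours.

2.38 hours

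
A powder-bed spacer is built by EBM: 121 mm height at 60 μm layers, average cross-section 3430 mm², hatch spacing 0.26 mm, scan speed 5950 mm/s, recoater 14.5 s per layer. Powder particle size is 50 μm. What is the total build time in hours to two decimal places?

Number of layers: 121 / 0.06 → 2017 (rounded up).
Per-layer scan distance = 3430 / 0.26 = 13192.3 mm.
Per-layer scan time = 13192.3 / 5950, so 2.2172 s.
Per-layer time: 2.2172 + 14.5 → 16.7172 s.
2017 layers × 16.7172 s/layer = 33718.5924 s, i.e. 9.37 hours.

9.37 hours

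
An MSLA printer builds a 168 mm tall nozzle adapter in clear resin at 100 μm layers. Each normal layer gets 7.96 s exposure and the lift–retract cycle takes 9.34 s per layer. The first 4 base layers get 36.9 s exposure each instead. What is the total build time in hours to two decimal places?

Layers = ⌈168/0.1⌉ = 1680.
Base layers: 4 × (36.9 + 9.34) → 184.96 s.
Normal layers = 1676 × (7.96 + 9.34), so 28994.8 s.
Total = 184.96 + 28994.8 = 29179.76 s = 8.11 hours.

8.11 hours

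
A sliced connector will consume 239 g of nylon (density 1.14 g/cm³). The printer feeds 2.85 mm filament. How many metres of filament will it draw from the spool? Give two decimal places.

Extruded volume: 239/1.14 = 209.6491 cm³ (209649.1 mm³).
A = π r² = π × 1.425² = 6.3794 mm².
L = V/A = 209649.1/6.3794 = 32863.45 mm → 32.86 m.

32.86 m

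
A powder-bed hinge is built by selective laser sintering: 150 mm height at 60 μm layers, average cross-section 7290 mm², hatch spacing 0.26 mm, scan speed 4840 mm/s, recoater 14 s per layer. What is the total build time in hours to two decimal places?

13.75 hours

Layer count = ceil(150 / 0.06) = 2500.
Scan path per layer = 7290 / 0.26, so 28038.5 mm.
Per-layer scan time = 28038.5 / 4840, so 5.7931 s.
Layer cycle = 5.7931 + 14, so 19.7931 s.
Total: 2500 × 19.7931 s = 49482.75 s → 13.75 hours.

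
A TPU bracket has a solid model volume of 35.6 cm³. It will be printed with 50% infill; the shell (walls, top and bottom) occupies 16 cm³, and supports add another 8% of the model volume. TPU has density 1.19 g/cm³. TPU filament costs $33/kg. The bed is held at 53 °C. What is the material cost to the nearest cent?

$1.13

Interior volume = 35.6 − 16 = 19.6 cm³.
Deposited infill = 0.50 × 19.6, so 9.8 cm³.
Support = 0.08 × 35.6 = 2.848 cm³.
Total extruded = 16 + 9.8 + 2.848 = 28.648 cm³.
Mass: 28.648 × 1.19 → 34.09112 g.
Cost = 34.09112 g / 1000 × $33/kg = $1.13.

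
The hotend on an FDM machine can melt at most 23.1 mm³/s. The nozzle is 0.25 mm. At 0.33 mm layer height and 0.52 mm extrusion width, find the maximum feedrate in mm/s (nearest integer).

A: 0.33 × 0.52 → 0.1716 mm².
v_max = Q/A = 23.1/0.1716 = 134.62 mm/s → 135 mm/s.

135 mm/s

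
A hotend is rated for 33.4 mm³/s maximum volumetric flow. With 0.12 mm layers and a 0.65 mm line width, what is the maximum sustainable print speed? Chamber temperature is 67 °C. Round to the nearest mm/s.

Bead cross-section: 0.12 × 0.65 → 0.078 mm².
Max speed = 33.4 / 0.078 = 428.21 ≈ 428 mm/s.

428 mm/s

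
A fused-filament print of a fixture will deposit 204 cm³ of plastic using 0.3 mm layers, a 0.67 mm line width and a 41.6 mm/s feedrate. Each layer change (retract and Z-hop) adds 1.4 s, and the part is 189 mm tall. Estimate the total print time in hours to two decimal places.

7.02 hours

Bead cross-section = 0.3 × 0.67, so 0.201 mm².
Toolpath length = 204 cm³ / 0.201 mm² = 204000 / 0.201 = 1014925.4 mm.
Extrusion time: 1014925.4 / 41.6 → 24397.2 s.
Layer count = ceil(189 / 0.3) = 630.
Z-hop total: 630 × 1.4 → 882 s.
Total = 24397.2 + 882 = 25279.2 s = 7.02 hours.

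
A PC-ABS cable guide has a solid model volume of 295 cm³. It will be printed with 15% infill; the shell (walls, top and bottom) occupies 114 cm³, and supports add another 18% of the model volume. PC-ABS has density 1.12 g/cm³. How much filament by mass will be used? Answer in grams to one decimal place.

217.6 g

Infill region: 295 − 114 → 181 cm³.
Infill deposited = 0.15 × 181, so 27.15 cm³.
Support = 0.18 × 295 = 53.1 cm³.
Total extruded: 114 + 27.15 + 53.1 → 194.25 cm³.
Mass = 194.25 × 1.12 = 217.56 g.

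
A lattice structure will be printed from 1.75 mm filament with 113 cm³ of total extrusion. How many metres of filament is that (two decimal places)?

46.98 m

A = π r² = π × 0.875² = 2.4053 mm².
Length = 113 cm³ / 2.4053 mm² = 113000 / 2.4053 = 46979.59 mm = 46.98 m.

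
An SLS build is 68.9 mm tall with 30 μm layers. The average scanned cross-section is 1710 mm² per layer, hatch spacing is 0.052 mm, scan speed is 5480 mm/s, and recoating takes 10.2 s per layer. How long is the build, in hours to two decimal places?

10.34 hours

Layers = ⌈68.9/0.03⌉ = 2297.
Per-layer scan distance = 1710 / 0.052, so 32884.6 mm.
Laser time per layer = 32884.6 / 5480 = 6.0008 s.
Layer cycle: 6.0008 + 10.2 → 16.2008 s.
Total: 2297 × 16.2008 s = 37213.2376 s → 10.34 hours.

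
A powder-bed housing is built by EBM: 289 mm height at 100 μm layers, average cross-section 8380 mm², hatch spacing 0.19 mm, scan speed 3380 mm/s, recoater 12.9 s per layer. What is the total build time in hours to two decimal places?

20.83 hours

Number of layers: 289 / 0.1 → 2890 (rounded up).
Per-layer scan distance: 8380 / 0.19 → 44105.3 mm.
Scan time per layer: 44105.3 / 3380 → 13.0489 s.
Layer cycle = 13.0489 + 12.9 = 25.9489 s.
Build time = 2890 × 25.9489 = 74992.321 s = 20.83 hours.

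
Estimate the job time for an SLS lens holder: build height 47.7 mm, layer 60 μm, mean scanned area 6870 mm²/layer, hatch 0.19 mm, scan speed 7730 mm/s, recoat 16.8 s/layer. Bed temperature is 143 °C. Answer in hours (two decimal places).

4.74 hours

Layers = ⌈47.7/0.06⌉ = 795.
Hatch length per layer = 6870 / 0.19, so 36157.9 mm.
Scan time per layer: 36157.9 / 7730 → 4.6776 s.
Time per layer = 4.6776 + 16.8 = 21.4776 s.
795 layers × 21.4776 s/layer = 17074.692 s, i.e. 4.74 hours.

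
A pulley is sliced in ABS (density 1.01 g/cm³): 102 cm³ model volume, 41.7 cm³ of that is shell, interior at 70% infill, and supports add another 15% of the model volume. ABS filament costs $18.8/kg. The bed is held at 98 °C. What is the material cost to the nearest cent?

Interior volume: 102 − 41.7 → 60.3 cm³.
Infill volume = 0.70 × 60.3, so 42.21 cm³.
Support: 0.15 × 102 → 15.3 cm³.
Total printed volume = 41.7 + 42.21 + 15.3 = 99.21 cm³.
Mass: 99.21 × 1.01 → 100.2021 g.
Cost = 100.2021 g / 1000 × $18.8/kg = $1.88.

$1.88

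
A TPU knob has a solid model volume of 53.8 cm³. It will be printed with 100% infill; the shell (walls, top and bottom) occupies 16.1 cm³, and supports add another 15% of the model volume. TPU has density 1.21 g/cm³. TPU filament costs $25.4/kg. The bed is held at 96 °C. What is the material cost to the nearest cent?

Infill region = 53.8 − 16.1 = 37.7 cm³.
Deposited infill = 1.00 × 37.7 = 37.7 cm³.
Support = 0.15 × 53.8, so 8.07 cm³.
Total extruded: 16.1 + 37.7 + 8.07 → 61.87 cm³.
Mass: 61.87 × 1.21 → 74.8627 g.
Cost = 74.8627 g / 1000 × $25.4/kg = $1.90.

$1.90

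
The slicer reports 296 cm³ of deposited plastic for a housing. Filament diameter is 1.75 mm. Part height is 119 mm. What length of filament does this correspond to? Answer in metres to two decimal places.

Cross-section of 1.75 mm filament: π·(1.75/2)² = 2.4053 mm².
L = 296000 mm³ / 2.4053 mm² = 123061.57 mm, i.e. 123.06 m.

123.06 m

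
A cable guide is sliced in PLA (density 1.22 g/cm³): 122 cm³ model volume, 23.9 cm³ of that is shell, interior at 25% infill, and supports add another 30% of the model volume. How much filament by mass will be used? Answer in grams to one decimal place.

Interior volume: 122 − 23.9 → 98.1 cm³.
Infill deposited: 0.25 × 98.1 → 24.525 cm³.
Support = 0.30 × 122 = 36.6 cm³.
Deposited volume = 23.9 + 24.525 + 36.6, so 85.025 cm³.
Mass = 85.025 × 1.22 = 103.7305 g.

103.7 g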